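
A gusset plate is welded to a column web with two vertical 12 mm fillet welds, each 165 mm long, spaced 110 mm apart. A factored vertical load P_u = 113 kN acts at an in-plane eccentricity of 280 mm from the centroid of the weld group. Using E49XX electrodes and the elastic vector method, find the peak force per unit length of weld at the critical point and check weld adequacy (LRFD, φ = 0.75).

f_max ≈ 2010 N/mm; NOT adequate

E49XX → F_EXX = 490 MPa.
Total weld length L_w = 330 mm. Treat welds as unit-width lines.
Polar moment about centroid: J = 2[d³/12 + d(b/2)²] = 2[165³/12 + 165×55²] = 1747000 mm³.
Direct shear f_v = P/L_w = 113×10³ / 330 = 342.4 N/mm (vertical).
Torsion M = P·e = 113×10³ × 280 = 31640000 N·mm.
Critical point at (x, y) = (55, 82.5) from centroid. f_tx = M·y/J = 1494 N/mm; f_ty = M·x/J = 996.1 N/mm.
Resultant f_max = √[f_tx² + (f_v + f_ty)²] = √[1494² + (342.4 + 996.1)²] = 2006 N/mm.
Capacity per unit length: φr_n = 0.75 × 0.6 × 490 × (0.707 × 12) = 1871 N/mm.
2006 > 1871 → NOT adequate.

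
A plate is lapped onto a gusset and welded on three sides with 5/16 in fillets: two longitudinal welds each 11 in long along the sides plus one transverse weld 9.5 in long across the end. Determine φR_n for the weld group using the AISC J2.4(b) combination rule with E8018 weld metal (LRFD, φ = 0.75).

E80XX → F_EXX = 80 ksi.
t_e = 0.707 × 0.3125 = 0.2209 in.
R_nwl = 0.6 × 80 × 0.2209 × 22 = 233.3 kip (longitudinal, 2 welds).
R_nwt = 0.6 × 80 × 0.2209 × 9.5 = 100.7 kip (transverse, base value).
(i) R_nwl + R_nwt = 334.1 kip; (ii) 0.85 R_nwl + 1.5 R_nwt = 349.4 kip.
R_n = max = 349.4 kip [governs: (ii)]; φR_n = 262.1 kip.

φR_n ≈ 262 kip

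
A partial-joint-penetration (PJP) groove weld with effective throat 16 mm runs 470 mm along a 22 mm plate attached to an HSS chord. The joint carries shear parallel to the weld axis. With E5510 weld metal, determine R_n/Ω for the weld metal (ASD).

R_n/Ω ≈ 1240 kN

E55XX → F_EXX = 550 MPa.
Effective throat (given) t_e = 16 mm.
A_we = 16 × 470 = 7520 mm².
F_nw = 0.6 F_EXX = 330 MPa.
R_n/Ω = (330 × 7520) / 2.0 × 10⁻³ = 1241 kN.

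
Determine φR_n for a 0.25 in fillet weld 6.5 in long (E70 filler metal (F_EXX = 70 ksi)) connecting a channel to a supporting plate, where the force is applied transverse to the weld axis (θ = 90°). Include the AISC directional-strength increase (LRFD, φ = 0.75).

φR_n ≈ 54.3 kip

t_e = 0.707 × 0.25 = 0.1767 in; A_we = 0.1767 × 6.5 = 1.149 in².
Directional factor: 1.0 + 0.5 sin^1.5(90°) = 1.5.
F_nw = 0.6 × 70 × 1.5 = 63 ksi.
φR_n = 0.75 × 63 × 1.149 = 54.28 kip.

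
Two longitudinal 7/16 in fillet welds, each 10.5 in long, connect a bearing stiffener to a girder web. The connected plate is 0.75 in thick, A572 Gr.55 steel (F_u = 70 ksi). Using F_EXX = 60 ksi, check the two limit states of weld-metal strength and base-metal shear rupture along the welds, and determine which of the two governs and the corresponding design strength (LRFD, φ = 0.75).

t_e = 0.707 × 0.4375 = 0.3093 in; L = 21 in.
Weld metal: φR_n = 0.75 × 0.6 × 60 × 0.3093 × 21 = 175.4 kips.
Base metal (shear rupture): φR_n = 0.75 × 0.6 × 70 × 0.75 × 21 = 496.1 kips.
Governing: weld metal.

φR_n ≈ 175 kips (weld metal governs)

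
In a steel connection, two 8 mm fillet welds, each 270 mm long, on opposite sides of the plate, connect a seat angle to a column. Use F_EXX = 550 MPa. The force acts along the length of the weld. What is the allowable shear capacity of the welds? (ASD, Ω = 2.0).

Effective throat t_e = 0.707 × 8 = 5.656 mm.
Total length L = 540 mm; A_we = 5.656 × 540 = 3054 mm².
F_nw = 0.6 F_EXX = 0.6 × 550 = 330 MPa.
R_n = 330 × 3054 × 10⁻³ = 1008 kN; R_n/Ω = 1008/2.0 = 503.9 kN.

R_n/Ω ≈ 504 kN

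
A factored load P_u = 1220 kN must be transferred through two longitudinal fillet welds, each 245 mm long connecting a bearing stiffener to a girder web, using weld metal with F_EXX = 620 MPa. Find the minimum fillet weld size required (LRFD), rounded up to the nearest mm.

w = 13 mm

Total weld length L = 490 mm.
Required throat t_e = P_u / (φ × 0.6 F_EXX × L) = 1220 / (0.75 × 0.6 × 620 × 490 × 10⁻³) = 8.924 mm.
Required leg w = t_e / 0.707 = 12.62 mm → use 13 mm.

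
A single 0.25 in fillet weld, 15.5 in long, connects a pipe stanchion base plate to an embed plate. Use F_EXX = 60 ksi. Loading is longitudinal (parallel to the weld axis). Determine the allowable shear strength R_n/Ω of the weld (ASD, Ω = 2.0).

Effective throat t_e = 0.707 × 0.25 = 0.1767 in.
Total length L = 15.5 in; A_we = 0.1767 × 15.5 = 2.74 in².
F_nw = 0.6 F_EXX = 0.6 × 60 = 36 ksi.
R_n = 36 × 2.74 = 98.63 kips; R_n/Ω = 98.63/2.0 = 49.31 kips.

R_n/Ω ≈ 49.3 kips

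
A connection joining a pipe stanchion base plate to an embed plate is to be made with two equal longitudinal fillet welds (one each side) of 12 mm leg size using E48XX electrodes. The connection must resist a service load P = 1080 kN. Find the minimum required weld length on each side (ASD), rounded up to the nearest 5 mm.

L = 445 mm on each side

E48XX → F_EXX = 480 MPa.
Throat t_e = 0.707 × 12 = 8.484 mm.
r_n/Ω = (0.6 × 480 × 8.484) / 2.0 = 1222 N/mm = 1.222 kN/mm.
L_req = P / (r_n/Ω) = 1080 / 1.222 = 884 mm total.
Per side: 884 / 2 = 442 mm.
Round up → use L = 445 mm on each side.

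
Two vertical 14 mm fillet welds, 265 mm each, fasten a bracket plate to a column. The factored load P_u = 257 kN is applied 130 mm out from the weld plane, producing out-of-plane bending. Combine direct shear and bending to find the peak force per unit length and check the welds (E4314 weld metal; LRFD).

f_max ≈ 1510 N/mm; adequate

E43XX → F_EXX = 430 MPa.
L_w = 2 × 265 = 530 mm; section modulus (unit throat) S = 2 × L²/6 = 23410 mm².
Direct shear f_v = P/L_w = 257×10³/530 = 484.9 N/mm.
Moment M = P × e = 257×10³ × 130 = 33410000 N·mm; bending f_b = M/S = 1427 N/mm.
f_max = √(f_v² + f_b²) = √(484.9² + 1427²) = 1507 N/mm.
φr_n = 0.75 × 0.6 × 430 × (0.707 × 14) = 1915 N/mm → adequate.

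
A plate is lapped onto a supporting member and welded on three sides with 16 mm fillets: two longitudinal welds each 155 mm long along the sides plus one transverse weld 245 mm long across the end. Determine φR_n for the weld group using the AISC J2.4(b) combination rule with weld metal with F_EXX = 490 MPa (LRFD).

φR_n ≈ 1570 kN

t_e = 0.707 × 16 = 11.31 mm.
R_nwl = 0.6 × 490 × 11.31 × 310 × 10⁻³ = 1031 kN (longitudinal, 2 welds).
R_nwt = 0.6 × 490 × 11.31 × 245 × 10⁻³ = 814.8 kN (transverse, base value).
(i) R_nwl + R_nwt = 1846 kN; (ii) 0.85 R_nwl + 1.5 R_nwt = 2099 kN.
R_n = max = 2099 kN [governs: (ii)]; φR_n = 1574 kN.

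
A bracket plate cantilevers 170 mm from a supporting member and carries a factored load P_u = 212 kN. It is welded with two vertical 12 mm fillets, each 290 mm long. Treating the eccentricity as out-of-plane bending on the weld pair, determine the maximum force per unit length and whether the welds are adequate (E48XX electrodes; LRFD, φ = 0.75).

E48XX → F_EXX = 480 MPa.
L_w = 2 × 290 = 580 mm; section modulus (unit throat) S = 2 × L²/6 = 28030 mm².
Direct shear f_v = P/L_w = 212×10³/580 = 365.5 N/mm.
Moment M = P × e = 212×10³ × 170 = 36040000 N·mm; bending f_b = M/S = 1286 N/mm.
f_max = √(f_v² + f_b²) = √(365.5² + 1286²) = 1337 N/mm.
φr_n = 0.75 × 0.6 × 480 × (0.707 × 12) = 1833 N/mm → adequate.

f_max ≈ 1340 N/mm; adequate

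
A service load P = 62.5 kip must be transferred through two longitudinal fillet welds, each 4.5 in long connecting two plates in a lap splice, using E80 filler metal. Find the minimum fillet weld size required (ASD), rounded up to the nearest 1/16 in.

w = 7/16 in

E80XX → F_EXX = 80 ksi.
Total weld length L = 9 in.
Required throat t_e = P × Ω / (0.6 F_EXX × L) = 62.5 × 2.0 / (0.6 × 80 × 9) = 0.2894 in.
Required leg w = t_e / 0.707 = 0.4093 in → use 7/16 in.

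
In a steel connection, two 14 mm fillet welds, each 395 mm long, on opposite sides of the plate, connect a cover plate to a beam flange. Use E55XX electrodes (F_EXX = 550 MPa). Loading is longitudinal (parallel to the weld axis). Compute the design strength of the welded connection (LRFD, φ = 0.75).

Effective throat t_e = 0.707 × 14 = 9.898 mm.
Total length L = 790 mm; A_we = 9.898 × 790 = 7819 mm².
F_nw = 0.6 F_EXX = 0.6 × 550 = 330 MPa.
φR_n = 0.75 × 330 × 7819 × 10⁻³ = 1935 kN.

φR_n ≈ 1940 kN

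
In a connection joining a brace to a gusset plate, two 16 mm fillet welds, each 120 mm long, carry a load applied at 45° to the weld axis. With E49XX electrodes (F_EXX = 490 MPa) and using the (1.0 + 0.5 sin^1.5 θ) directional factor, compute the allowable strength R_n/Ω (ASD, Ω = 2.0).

t_e = 0.707 × 16 = 11.31 mm; A_we = 11.31 × 240 = 2715 mm².
Directional factor: 1.0 + 0.5 sin^1.5(45°) = 1.297.
F_nw = 0.6 × 490 × 1.297 = 381.4 MPa.
R_n/Ω = (381.4 × 2715) / 2.0 × 10⁻³ = 517.7 kN.

R_n/Ω ≈ 518 kN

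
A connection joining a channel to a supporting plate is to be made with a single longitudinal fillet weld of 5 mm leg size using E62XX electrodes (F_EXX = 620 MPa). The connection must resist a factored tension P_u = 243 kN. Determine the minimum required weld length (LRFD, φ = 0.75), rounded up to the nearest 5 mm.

L = 250 mm

Throat t_e = 0.707 × 5 = 3.535 mm.
φr_n = 0.75 × 0.6 × 620 × 3.535 × 10⁻³ = 0.9863 kN/mm.
L_req = P_u / φr_n = 243 / 0.9863 = 246.4 mm total.
Round up → use L = 250 mm.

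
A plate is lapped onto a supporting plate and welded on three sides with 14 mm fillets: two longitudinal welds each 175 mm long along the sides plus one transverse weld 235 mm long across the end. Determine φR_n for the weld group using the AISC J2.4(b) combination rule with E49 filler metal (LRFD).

E49XX → F_EXX = 490 MPa.
t_e = 0.707 × 14 = 9.898 mm.
R_nwl = 0.6 × 490 × 9.898 × 350 × 10⁻³ = 1019 kN (longitudinal, 2 welds).
R_nwt = 0.6 × 490 × 9.898 × 235 × 10⁻³ = 683.9 kN (transverse, base value).
(i) R_nwl + R_nwt = 1702 kN; (ii) 0.85 R_nwl + 1.5 R_nwt = 1892 kN.
R_n = max = 1892 kN [governs: (ii)]; φR_n = 1419 kN.

φR_n ≈ 1420 kN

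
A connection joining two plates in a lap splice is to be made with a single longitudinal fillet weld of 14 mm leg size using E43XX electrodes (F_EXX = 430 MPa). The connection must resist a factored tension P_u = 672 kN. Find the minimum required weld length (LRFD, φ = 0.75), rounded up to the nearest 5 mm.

L = 355 mm

Throat t_e = 0.707 × 14 = 9.898 mm.
φr_n = 0.75 × 0.6 × 430 × 9.898 × 10⁻³ = 1.915 kN/mm.
L_req = P_u / φr_n = 672 / 1.915 = 350.9 mm total.
Round up → use L = 355 mm.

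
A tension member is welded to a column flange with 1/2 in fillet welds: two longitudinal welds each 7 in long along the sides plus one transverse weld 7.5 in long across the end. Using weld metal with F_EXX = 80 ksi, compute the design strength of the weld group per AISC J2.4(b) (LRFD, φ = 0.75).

φR_n ≈ 295 kip

t_e = 0.707 × 0.5 = 0.3535 in.
R_nwl = 0.6 × 80 × 0.3535 × 14 = 237.6 kip (longitudinal, 2 welds).
R_nwt = 0.6 × 80 × 0.3535 × 7.5 = 127.3 kip (transverse, base value).
(i) R_nwl + R_nwt = 364.8 kip; (ii) 0.85 R_nwl + 1.5 R_nwt = 392.8 kip.
R_n = max = 392.8 kip [governs: (ii)]; φR_n = 294.6 kip.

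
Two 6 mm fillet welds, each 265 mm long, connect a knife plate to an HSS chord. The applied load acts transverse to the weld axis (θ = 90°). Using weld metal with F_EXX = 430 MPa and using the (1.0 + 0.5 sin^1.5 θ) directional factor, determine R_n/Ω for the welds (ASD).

R_n/Ω ≈ 435 kN

t_e = 0.707 × 6 = 4.242 mm; A_we = 4.242 × 530 = 2248 mm².
Directional factor: 1.0 + 0.5 sin^1.5(90°) = 1.5.
F_nw = 0.6 × 430 × 1.5 = 387 MPa.
R_n/Ω = (387 × 2248) / 2.0 × 10⁻³ = 435 kN.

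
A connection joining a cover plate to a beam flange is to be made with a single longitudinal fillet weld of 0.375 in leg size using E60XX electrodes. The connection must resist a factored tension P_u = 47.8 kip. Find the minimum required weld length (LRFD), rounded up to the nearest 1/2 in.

E60XX → F_EXX = 60 ksi.
Throat t_e = 0.707 × 0.375 = 0.2651 in.
φr_n = 0.75 × 0.6 × 60 × 0.2651 = 7.158 kip/in.
L_req = P_u / φr_n = 47.8 / 7.158 = 6.677 in total.
Round up → use L = 7 in.

L = 7 in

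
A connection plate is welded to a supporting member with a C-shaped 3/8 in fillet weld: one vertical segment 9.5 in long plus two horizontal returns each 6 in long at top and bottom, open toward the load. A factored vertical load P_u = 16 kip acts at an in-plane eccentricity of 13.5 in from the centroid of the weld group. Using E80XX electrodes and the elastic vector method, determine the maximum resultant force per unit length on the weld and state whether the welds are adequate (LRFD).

E80XX → F_EXX = 80 ksi.
Total weld length L_w = 21.5 in. Treat welds as unit-width lines.
Centroid: x̄ = 2×6×3 / 21.5 = 1.674 in from the vertical weld.
Polar moment about centroid: J = I_x + I_y = [9.5³/12 + 2×6×4.75²] + [9.5×1.674² + 2(6³/12 + 6×1.326²)] = 425.9 in³.
Direct shear f_v = P/L_w = 16 / 21.5 = 0.7442 kip/in (vertical).
Torsion M = P·e = 16 × 13.5 = 216 kip·in.
Critical point at (x, y) = (4.326, 4.75) from centroid. f_tx = M·y/J = 2.409 kip/in; f_ty = M·x/J = 2.194 kip/in.
Resultant f_max = √[f_tx² + (f_v + f_ty)²] = √[2.409² + (0.7442 + 2.194)²] = 3.799 kip/in.
Capacity per unit length: φr_n = 0.75 × 0.6 × 80 × (0.707 × 0.375) = 9.544 kip/in.
3.799 ≤ 9.544 → adequate.

f_max ≈ 3.8 kip/in; adequate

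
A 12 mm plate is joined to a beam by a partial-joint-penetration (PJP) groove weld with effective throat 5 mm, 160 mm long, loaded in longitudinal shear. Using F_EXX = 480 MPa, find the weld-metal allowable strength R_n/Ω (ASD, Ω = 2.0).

R_n/Ω ≈ 115 kN

Effective throat (given) t_e = 5 mm.
A_we = 5 × 160 = 800 mm².
F_nw = 0.6 F_EXX = 288 MPa.
R_n/Ω = (288 × 800) / 2.0 × 10⁻³ = 115.2 kN.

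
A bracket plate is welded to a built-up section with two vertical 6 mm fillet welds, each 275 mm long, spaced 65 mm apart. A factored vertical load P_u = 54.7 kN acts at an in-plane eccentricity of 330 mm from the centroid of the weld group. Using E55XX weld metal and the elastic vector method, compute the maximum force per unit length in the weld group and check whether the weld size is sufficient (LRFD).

f_max ≈ 660 N/mm; adequate

E55XX → F_EXX = 550 MPa.
Total weld length L_w = 550 mm. Treat welds as unit-width lines.
Polar moment about centroid: J = 2[d³/12 + d(b/2)²] = 2[275³/12 + 275×32.5²] = 4047000 mm³.
Direct shear f_v = P/L_w = 54.7×10³ / 550 = 99.45 N/mm (vertical).
Torsion M = P·e = 54.7×10³ × 330 = 18051000 N·mm.
Critical point at (x, y) = (32.5, 137.5) from centroid. f_tx = M·y/J = 613.3 N/mm; f_ty = M·x/J = 145 N/mm.
Resultant f_max = √[f_tx² + (f_v + f_ty)²] = √[613.3² + (99.45 + 145)²] = 660.2 N/mm.
Capacity per unit length: φr_n = 0.75 × 0.6 × 550 × (0.707 × 6) = 1050 N/mm.
660.2 ≤ 1050 → adequate.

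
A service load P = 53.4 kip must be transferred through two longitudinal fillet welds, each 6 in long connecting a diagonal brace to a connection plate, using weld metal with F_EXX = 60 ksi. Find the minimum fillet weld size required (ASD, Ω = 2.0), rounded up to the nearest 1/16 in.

Total weld length L = 12 in.
Required throat t_e = P × Ω / (0.6 F_EXX × L) = 53.4 × 2.0 / (0.6 × 60 × 12) = 0.2472 in.
Required leg w = t_e / 0.707 = 0.3497 in → use 3/8 in.

w = 3/8 in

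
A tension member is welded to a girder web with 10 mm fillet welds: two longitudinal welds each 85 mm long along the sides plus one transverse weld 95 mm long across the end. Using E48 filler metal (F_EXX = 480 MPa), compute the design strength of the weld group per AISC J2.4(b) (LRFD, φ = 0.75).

φR_n ≈ 438 kN

t_e = 0.707 × 10 = 7.07 mm.
R_nwl = 0.6 × 480 × 7.07 × 170 × 10⁻³ = 346.1 kN (longitudinal, 2 welds).
R_nwt = 0.6 × 480 × 7.07 × 95 × 10⁻³ = 193.4 kN (transverse, base value).
(i) R_nwl + R_nwt = 539.6 kN; (ii) 0.85 R_nwl + 1.5 R_nwt = 584.4 kN.
R_n = max = 584.4 kN [governs: (ii)]; φR_n = 438.3 kN.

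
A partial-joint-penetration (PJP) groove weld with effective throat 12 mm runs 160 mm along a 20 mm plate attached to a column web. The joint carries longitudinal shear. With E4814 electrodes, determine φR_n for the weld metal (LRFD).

φR_n ≈ 415 kN

E48XX → F_EXX = 480 MPa.
Effective throat (given) t_e = 12 mm.
A_we = 12 × 160 = 1920 mm².
F_nw = 0.6 F_EXX = 288 MPa.
φR_n = 0.75 × 288 × 1920 × 10⁻³ = 414.7 kN.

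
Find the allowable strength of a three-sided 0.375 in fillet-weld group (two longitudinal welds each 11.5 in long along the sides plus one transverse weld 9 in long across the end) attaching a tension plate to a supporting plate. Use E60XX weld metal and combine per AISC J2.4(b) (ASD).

E60XX → F_EXX = 60 ksi.
t_e = 0.707 × 0.375 = 0.2651 in.
R_nwl = 0.6 × 60 × 0.2651 × 23 = 219.5 kip (longitudinal, 2 welds).
R_nwt = 0.6 × 60 × 0.2651 × 9 = 85.9 kip (transverse, base value).
(i) R_nwl + R_nwt = 305.4 kip; (ii) 0.85 R_nwl + 1.5 R_nwt = 315.4 kip.
R_n = max = 315.4 kip [governs: (ii)]; R_n/Ω = 157.7 kip.

R_n/Ω ≈ 158 kip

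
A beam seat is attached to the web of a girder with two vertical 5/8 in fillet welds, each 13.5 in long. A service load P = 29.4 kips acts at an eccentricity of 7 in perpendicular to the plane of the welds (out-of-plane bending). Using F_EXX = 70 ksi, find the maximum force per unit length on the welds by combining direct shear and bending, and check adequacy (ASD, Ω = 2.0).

L_w = 2 × 13.5 = 27 in; section modulus (unit throat) S = 2 × L²/6 = 60.75 in².
Direct shear f_v = P/L_w = 29.4/27 = 1.089 kip/in.
Moment M = P × e = 29.4 × 7 = 205.8 kip·in; bending f_b = M/S = 3.388 kip/in.
f_max = √(f_v² + f_b²) = √(1.089² + 3.388²) = 3.558 kip/in.
r_n/Ω = (1/2.0) × 0.6 × 70 × (0.707 × 0.625) = 9.279 kip/in → adequate.

f_max ≈ 3.56 kip/in; adequate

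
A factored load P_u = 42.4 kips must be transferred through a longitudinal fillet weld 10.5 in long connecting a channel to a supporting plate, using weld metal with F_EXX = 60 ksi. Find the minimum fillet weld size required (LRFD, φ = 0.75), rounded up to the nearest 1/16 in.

Total weld length L = 10.5 in.
Required throat t_e = P_u / (φ × 0.6 F_EXX × L) = 42.4 / (0.75 × 0.6 × 60 × 10.5) = 0.1496 in.
Required leg w = t_e / 0.707 = 0.2115 in → use 1/4 in.

w = 1/4 in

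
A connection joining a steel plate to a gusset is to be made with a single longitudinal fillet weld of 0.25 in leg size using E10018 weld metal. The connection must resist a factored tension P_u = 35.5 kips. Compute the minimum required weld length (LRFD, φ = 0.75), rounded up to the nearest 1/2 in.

L = 4.5 in

E100XX → F_EXX = 100 ksi.
Throat t_e = 0.707 × 0.25 = 0.1767 in.
φr_n = 0.75 × 0.6 × 100 × 0.1767 = 7.954 kips/in.
L_req = P_u / φr_n = 35.5 / 7.954 = 4.463 in total.
Round up → use L = 4.5 in.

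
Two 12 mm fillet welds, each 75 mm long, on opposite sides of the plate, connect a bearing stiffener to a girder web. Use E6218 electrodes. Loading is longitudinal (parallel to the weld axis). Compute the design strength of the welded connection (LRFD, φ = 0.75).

φR_n ≈ 355 kN

E62XX → F_EXX = 620 MPa.
Effective throat t_e = 0.707 × 12 = 8.484 mm.
Total length L = 150 mm; A_we = 8.484 × 150 = 1273 mm².
F_nw = 0.6 F_EXX = 0.6 × 620 = 372 MPa.
φR_n = 0.75 × 372 × 1273 × 10⁻³ = 355.1 kN.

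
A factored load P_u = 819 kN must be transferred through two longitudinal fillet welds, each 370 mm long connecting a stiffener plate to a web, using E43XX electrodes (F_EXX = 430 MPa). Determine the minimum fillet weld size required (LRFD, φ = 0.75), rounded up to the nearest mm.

w = 9 mm

Total weld length L = 740 mm.
Required throat t_e = P_u / (φ × 0.6 F_EXX × L) = 819 / (0.75 × 0.6 × 430 × 740 × 10⁻³) = 5.72 mm.
Required leg w = t_e / 0.707 = 8.09 mm → use 9 mm.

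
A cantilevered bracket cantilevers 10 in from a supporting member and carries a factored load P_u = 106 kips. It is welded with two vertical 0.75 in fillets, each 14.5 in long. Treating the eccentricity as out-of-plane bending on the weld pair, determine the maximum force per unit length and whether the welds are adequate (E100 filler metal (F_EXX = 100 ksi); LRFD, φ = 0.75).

L_w = 2 × 14.5 = 29 in; section modulus (unit throat) S = 2 × L²/6 = 70.08 in².
Direct shear f_v = P/L_w = 106/29 = 3.655 kip/in.
Moment M = P × e = 106 × 10 = 1060 kip·in; bending f_b = M/S = 15.12 kip/in.
f_max = √(f_v² + f_b²) = √(3.655² + 15.12²) = 15.56 kip/in.
φr_n = 0.75 × 0.6 × 100 × (0.707 × 0.75) = 23.86 kip/in → adequate.

f_max ≈ 15.6 kip/in; adequate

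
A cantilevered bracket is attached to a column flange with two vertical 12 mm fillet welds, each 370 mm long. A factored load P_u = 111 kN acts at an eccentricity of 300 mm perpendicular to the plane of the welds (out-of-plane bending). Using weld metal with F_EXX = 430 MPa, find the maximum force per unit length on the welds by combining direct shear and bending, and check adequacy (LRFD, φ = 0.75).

f_max ≈ 745 N/mm; adequate

L_w = 2 × 370 = 740 mm; section modulus (unit throat) S = 2 × L²/6 = 45630 mm².
Direct shear f_v = P/L_w = 111×10³/740 = 150 N/mm.
Moment M = P × e = 111×10³ × 300 = 33300000 N·mm; bending f_b = M/S = 729.7 N/mm.
f_max = √(f_v² + f_b²) = √(150² + 729.7²) = 745 N/mm.
φr_n = 0.75 × 0.6 × 430 × (0.707 × 12) = 1642 N/mm → adequate.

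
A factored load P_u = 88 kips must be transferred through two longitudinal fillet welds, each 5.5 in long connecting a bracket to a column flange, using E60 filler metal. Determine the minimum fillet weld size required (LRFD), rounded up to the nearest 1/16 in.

E60XX → F_EXX = 60 ksi.
Total weld length L = 11 in.
Required throat t_e = P_u / (φ × 0.6 F_EXX × L) = 88 / (0.75 × 0.6 × 60 × 11) = 0.2963 in.
Required leg w = t_e / 0.707 = 0.4191 in → use 7/16 in.

w = 7/16 in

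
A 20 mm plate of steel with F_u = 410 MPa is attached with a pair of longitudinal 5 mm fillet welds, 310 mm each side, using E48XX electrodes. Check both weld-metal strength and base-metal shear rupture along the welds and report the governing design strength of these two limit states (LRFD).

φR_n ≈ 473 kN (weld metal governs)

E48XX → F_EXX = 480 MPa.
t_e = 0.707 × 5 = 3.535 mm; L = 620 mm.
Weld metal: φR_n = 0.75 × 0.6 × 480 × 3.535 × 620 × 10⁻³ = 473.4 kN.
Base metal (shear rupture): φR_n = 0.75 × 0.6 × 410 × 20 × 620 × 10⁻³ = 2288 kN.
Governing: weld metal.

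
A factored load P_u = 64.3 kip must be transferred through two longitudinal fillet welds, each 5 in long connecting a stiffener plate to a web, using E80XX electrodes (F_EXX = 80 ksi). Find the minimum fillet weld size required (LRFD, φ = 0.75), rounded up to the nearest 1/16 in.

w = 5/16 in

Total weld length L = 10 in.
Required throat t_e = P_u / (φ × 0.6 F_EXX × L) = 64.3 / (0.75 × 0.6 × 80 × 10) = 0.1786 in.
Required leg w = t_e / 0.707 = 0.2526 in → use 5/16 in.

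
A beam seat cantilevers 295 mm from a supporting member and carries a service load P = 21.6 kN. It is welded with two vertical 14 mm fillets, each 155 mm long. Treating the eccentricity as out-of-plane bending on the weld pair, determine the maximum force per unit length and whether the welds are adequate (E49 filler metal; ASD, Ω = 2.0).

E49XX → F_EXX = 490 MPa.
L_w = 2 × 155 = 310 mm; section modulus (unit throat) S = 2 × L²/6 = 8008 mm².
Direct shear f_v = P/L_w = 21.6×10³/310 = 69.68 N/mm.
Moment M = P × e = 21.6×10³ × 295 = 6372000 N·mm; bending f_b = M/S = 795.7 N/mm.
f_max = √(f_v² + f_b²) = √(69.68² + 795.7²) = 798.7 N/mm.
r_n/Ω = (1/2.0) × 0.6 × 490 × (0.707 × 14) = 1455 N/mm → adequate.

f_max ≈ 799 N/mm; adequate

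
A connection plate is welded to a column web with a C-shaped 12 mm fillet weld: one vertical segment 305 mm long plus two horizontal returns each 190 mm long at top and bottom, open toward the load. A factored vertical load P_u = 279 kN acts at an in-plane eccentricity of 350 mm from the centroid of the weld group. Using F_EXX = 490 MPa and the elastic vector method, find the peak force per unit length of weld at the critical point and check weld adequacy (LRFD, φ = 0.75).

Total weld length L_w = 685 mm. Treat welds as unit-width lines.
Centroid: x̄ = 2×190×95 / 685 = 52.7 mm from the vertical weld.
Polar moment about centroid: J = I_x + I_y = [305³/12 + 2×190×152.5²] + [305×52.7² + 2(190³/12 + 190×42.3²)] = 13870000 mm³.
Direct shear f_v = P/L_w = 279×10³ / 685 = 407.3 N/mm (vertical).
Torsion M = P·e = 279×10³ × 350 = 97650000 N·mm.
Critical point at (x, y) = (137.3, 152.5) from centroid. f_tx = M·y/J = 1074 N/mm; f_ty = M·x/J = 966.5 N/mm.
Resultant f_max = √[f_tx² + (f_v + f_ty)²] = √[1074² + (407.3 + 966.5)²] = 1743 N/mm.
Capacity per unit length: φr_n = 0.75 × 0.6 × 490 × (0.707 × 12) = 1871 N/mm.
1743 ≤ 1871 → adequate.

f_max ≈ 1740 N/mm; adequate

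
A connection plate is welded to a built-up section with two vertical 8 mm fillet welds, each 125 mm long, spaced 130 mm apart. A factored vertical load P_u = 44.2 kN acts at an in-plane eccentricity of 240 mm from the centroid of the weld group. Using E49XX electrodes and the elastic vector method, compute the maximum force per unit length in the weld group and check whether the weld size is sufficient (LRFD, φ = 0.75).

f_max ≈ 829 N/mm; adequate

E49XX → F_EXX = 490 MPa.
Total weld length L_w = 250 mm. Treat welds as unit-width lines.
Polar moment about centroid: J = 2[d³/12 + d(b/2)²] = 2[125³/12 + 125×65²] = 1382000 mm³.
Direct shear f_v = P/L_w = 44.2×10³ / 250 = 176.8 N/mm (vertical).
Torsion M = P·e = 44.2×10³ × 240 = 10608000 N·mm.
Critical point at (x, y) = (65, 62.5) from centroid. f_tx = M·y/J = 479.8 N/mm; f_ty = M·x/J = 499 N/mm.
Resultant f_max = √[f_tx² + (f_v + f_ty)²] = √[479.8² + (176.8 + 499)²] = 828.8 N/mm.
Capacity per unit length: φr_n = 0.75 × 0.6 × 490 × (0.707 × 8) = 1247 N/mm.
828.8 ≤ 1247 → adequate.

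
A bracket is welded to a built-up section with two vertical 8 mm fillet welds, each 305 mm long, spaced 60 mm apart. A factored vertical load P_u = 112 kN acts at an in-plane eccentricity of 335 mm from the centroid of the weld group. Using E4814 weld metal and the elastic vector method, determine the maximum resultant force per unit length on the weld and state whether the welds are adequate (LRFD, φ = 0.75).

f_max ≈ 1150 N/mm; adequate

E48XX → F_EXX = 480 MPa.
Total weld length L_w = 610 mm. Treat welds as unit-width lines.
Polar moment about centroid: J = 2[d³/12 + d(b/2)²] = 2[305³/12 + 305×30²] = 5278000 mm³.
Direct shear f_v = P/L_w = 112×10³ / 610 = 183.6 N/mm (vertical).
Torsion M = P·e = 112×10³ × 335 = 37520000 N·mm.
Critical point at (x, y) = (30, 152.5) from centroid. f_tx = M·y/J = 1084 N/mm; f_ty = M·x/J = 213.3 N/mm.
Resultant f_max = √[f_tx² + (f_v + f_ty)²] = √[1084² + (183.6 + 213.3)²] = 1154 N/mm.
Capacity per unit length: φr_n = 0.75 × 0.6 × 480 × (0.707 × 8) = 1222 N/mm.
1154 ≤ 1222 → adequate.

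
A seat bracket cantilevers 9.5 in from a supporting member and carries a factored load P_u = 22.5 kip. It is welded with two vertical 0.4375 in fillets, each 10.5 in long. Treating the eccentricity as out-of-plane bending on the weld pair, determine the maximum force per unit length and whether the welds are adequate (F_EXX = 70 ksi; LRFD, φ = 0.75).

f_max ≈ 5.91 kip/in; adequate

L_w = 2 × 10.5 = 21 in; section modulus (unit throat) S = 2 × L²/6 = 36.75 in².
Direct shear f_v = P/L_w = 22.5/21 = 1.071 kip/in.
Moment M = P × e = 22.5 × 9.5 = 213.75 kip·in; bending f_b = M/S = 5.816 kip/in.
f_max = √(f_v² + f_b²) = √(1.071² + 5.816²) = 5.914 kip/in.
φr_n = 0.75 × 0.6 × 70 × (0.707 × 0.4375) = 9.743 kip/in → adequate.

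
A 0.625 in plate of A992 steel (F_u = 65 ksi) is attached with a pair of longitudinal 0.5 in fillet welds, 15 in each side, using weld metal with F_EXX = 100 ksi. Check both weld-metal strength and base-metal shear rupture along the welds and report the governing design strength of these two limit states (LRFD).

t_e = 0.707 × 0.5 = 0.3535 in; L = 30 in.
Weld metal: φR_n = 0.75 × 0.6 × 100 × 0.3535 × 30 = 477.2 kips.
Base metal (shear rupture): φR_n = 0.75 × 0.6 × 65 × 0.625 × 30 = 548.4 kips.
Governing: weld metal.

φR_n ≈ 477 kips (weld metal governs)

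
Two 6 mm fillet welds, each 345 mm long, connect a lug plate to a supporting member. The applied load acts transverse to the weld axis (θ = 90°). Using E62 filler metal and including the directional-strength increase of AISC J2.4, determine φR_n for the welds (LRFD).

E62XX → F_EXX = 620 MPa.
t_e = 0.707 × 6 = 4.242 mm; A_we = 4.242 × 690 = 2927 mm².
Directional factor: 1.0 + 0.5 sin^1.5(90°) = 1.5.
F_nw = 0.6 × 620 × 1.5 = 558 MPa.
φR_n = 0.75 × 558 × 2927 × 10⁻³ = 1225 kN.

φR_n ≈ 1220 kN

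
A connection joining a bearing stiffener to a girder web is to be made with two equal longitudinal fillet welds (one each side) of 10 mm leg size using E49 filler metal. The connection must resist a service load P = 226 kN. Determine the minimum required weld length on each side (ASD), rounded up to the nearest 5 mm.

L = 110 mm on each side

E49XX → F_EXX = 490 MPa.
Throat t_e = 0.707 × 10 = 7.07 mm.
r_n/Ω = (0.6 × 490 × 7.07) / 2.0 = 1039 N/mm = 1.039 kN/mm.
L_req = P / (r_n/Ω) = 226 / 1.039 = 217.5 mm total.
Per side: 217.5 / 2 = 108.7 mm.
Round up → use L = 110 mm on each side.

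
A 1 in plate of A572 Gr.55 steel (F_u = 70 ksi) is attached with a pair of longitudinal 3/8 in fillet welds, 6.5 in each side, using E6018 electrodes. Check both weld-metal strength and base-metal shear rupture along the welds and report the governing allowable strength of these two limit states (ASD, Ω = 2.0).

R_n/Ω ≈ 62 kip (weld metal governs)

E60XX → F_EXX = 60 ksi.
t_e = 0.707 × 0.375 = 0.2651 in; L = 13 in.
Weld metal: R_n/Ω = (1/2.0) × 0.6 × 60 × 0.2651 × 13 = 62.04 kip.
Base metal (shear rupture): R_n/Ω = (1/2.0) × 0.6 × 70 × 1 × 13 = 273 kip.
Governing: weld metal.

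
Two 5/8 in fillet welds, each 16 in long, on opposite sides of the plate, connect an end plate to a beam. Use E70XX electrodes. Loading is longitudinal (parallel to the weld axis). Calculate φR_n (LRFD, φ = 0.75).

E70XX → F_EXX = 70 ksi.
Effective throat t_e = 0.707 × 0.625 = 0.4419 in.
Total length L = 32 in; A_we = 0.4419 × 32 = 14.14 in².
F_nw = 0.6 F_EXX = 0.6 × 70 = 42 ksi.
φR_n = 0.75 × 42 × 14.14 = 445.4 kip.

φR_n ≈ 445 kip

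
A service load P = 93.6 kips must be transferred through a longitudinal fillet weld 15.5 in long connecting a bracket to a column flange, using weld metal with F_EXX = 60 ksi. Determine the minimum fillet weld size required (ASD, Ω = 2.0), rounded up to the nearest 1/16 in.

Total weld length L = 15.5 in.
Required throat t_e = P × Ω / (0.6 F_EXX × L) = 93.6 × 2.0 / (0.6 × 60 × 15.5) = 0.3355 in.
Required leg w = t_e / 0.707 = 0.4745 in → use 1/2 in.

w = 1/2 in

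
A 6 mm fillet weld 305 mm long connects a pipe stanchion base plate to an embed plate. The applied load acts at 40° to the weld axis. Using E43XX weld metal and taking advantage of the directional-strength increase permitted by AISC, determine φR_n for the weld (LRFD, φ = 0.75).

φR_n ≈ 315 kN

E43XX → F_EXX = 430 MPa.
t_e = 0.707 × 6 = 4.242 mm; A_we = 4.242 × 305 = 1294 mm².
Directional factor: 1.0 + 0.5 sin^1.5(40°) = 1.258.
F_nw = 0.6 × 430 × 1.258 = 324.5 MPa.
φR_n = 0.75 × 324.5 × 1294 × 10⁻³ = 314.9 kN.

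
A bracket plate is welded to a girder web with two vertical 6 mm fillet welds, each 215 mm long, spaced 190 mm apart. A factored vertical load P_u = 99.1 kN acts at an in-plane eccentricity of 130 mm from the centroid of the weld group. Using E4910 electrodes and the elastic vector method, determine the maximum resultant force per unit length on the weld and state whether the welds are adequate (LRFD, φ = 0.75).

E49XX → F_EXX = 490 MPa.
Total weld length L_w = 430 mm. Treat welds as unit-width lines.
Polar moment about centroid: J = 2[d³/12 + d(b/2)²] = 2[215³/12 + 215×95²] = 5537000 mm³.
Direct shear f_v = P/L_w = 99.1×10³ / 430 = 230.5 N/mm (vertical).
Torsion M = P·e = 99.1×10³ × 130 = 12883000 N·mm.
Critical point at (x, y) = (95, 107.5) from centroid. f_tx = M·y/J = 250.1 N/mm; f_ty = M·x/J = 221 N/mm.
Resultant f_max = √[f_tx² + (f_v + f_ty)²] = √[250.1² + (230.5 + 221)²] = 516.1 N/mm.
Capacity per unit length: φr_n = 0.75 × 0.6 × 490 × (0.707 × 6) = 935.4 N/mm.
516.1 ≤ 935.4 → adequate.

f_max ≈ 516 N/mm; adequate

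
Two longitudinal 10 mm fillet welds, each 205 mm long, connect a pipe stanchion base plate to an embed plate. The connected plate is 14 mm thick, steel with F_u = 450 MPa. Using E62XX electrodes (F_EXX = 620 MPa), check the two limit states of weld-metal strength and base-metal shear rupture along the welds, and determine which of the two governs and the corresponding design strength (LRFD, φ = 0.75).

φR_n ≈ 809 kN (weld metal governs)

t_e = 0.707 × 10 = 7.07 mm; L = 410 mm.
Weld metal: φR_n = 0.75 × 0.6 × 620 × 7.07 × 410 × 10⁻³ = 808.7 kN.
Base metal (shear rupture): φR_n = 0.75 × 0.6 × 450 × 14 × 410 × 10⁻³ = 1162 kN.
Governing: weld metal.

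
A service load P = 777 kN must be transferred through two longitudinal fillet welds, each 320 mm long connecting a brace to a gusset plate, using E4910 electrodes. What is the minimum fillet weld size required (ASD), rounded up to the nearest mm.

E49XX → F_EXX = 490 MPa.
Total weld length L = 640 mm.
Required throat t_e = P × Ω / (0.6 F_EXX × L) = 777 × 2.0 / (0.6 × 490 × 640 × 10⁻³) = 8.259 mm.
Required leg w = t_e / 0.707 = 11.68 mm → use 12 mm.

w = 12 mm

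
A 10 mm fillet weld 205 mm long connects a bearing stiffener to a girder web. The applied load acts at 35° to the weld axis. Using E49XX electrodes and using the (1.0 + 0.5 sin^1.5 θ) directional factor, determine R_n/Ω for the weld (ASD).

R_n/Ω ≈ 259 kN

E49XX → F_EXX = 490 MPa.
t_e = 0.707 × 10 = 7.07 mm; A_we = 7.07 × 205 = 1449 mm².
Directional factor: 1.0 + 0.5 sin^1.5(35°) = 1.217.
F_nw = 0.6 × 490 × 1.217 = 357.9 MPa.
R_n/Ω = (357.9 × 1449) / 2.0 × 10⁻³ = 259.3 kN.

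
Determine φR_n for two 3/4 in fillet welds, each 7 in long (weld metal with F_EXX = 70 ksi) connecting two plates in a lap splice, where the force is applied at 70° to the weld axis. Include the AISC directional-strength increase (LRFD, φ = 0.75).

φR_n ≈ 340 kips

t_e = 0.707 × 0.75 = 0.5302 in; A_we = 0.5302 × 14 = 7.423 in².
Directional factor: 1.0 + 0.5 sin^1.5(70°) = 1.455.
F_nw = 0.6 × 70 × 1.455 = 61.13 ksi.
φR_n = 0.75 × 61.13 × 7.423 = 340.3 kips.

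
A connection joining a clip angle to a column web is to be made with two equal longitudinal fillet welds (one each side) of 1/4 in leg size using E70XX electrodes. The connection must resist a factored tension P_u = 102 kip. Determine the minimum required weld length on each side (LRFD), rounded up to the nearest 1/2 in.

L = 9.5 in on each side

E70XX → F_EXX = 70 ksi.
Throat t_e = 0.707 × 0.25 = 0.1767 in.
φr_n = 0.75 × 0.6 × 70 × 0.1767 = 5.568 kip/in.
L_req = P_u / φr_n = 102 / 5.568 = 18.32 in total.
Per side: 18.32 / 2 = 9.16 in.
Round up → use L = 9.5 in on each side.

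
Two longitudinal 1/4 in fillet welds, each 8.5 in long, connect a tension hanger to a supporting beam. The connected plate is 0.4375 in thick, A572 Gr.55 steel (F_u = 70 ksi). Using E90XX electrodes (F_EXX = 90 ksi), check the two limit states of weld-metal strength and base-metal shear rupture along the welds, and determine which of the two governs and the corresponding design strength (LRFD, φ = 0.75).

t_e = 0.707 × 0.25 = 0.1767 in; L = 17 in.
Weld metal: φR_n = 0.75 × 0.6 × 90 × 0.1767 × 17 = 121.7 kip.
Base metal (shear rupture): φR_n = 0.75 × 0.6 × 70 × 0.4375 × 17 = 234.3 kip.
Governing: weld metal.

φR_n ≈ 122 kip (weld metal governs)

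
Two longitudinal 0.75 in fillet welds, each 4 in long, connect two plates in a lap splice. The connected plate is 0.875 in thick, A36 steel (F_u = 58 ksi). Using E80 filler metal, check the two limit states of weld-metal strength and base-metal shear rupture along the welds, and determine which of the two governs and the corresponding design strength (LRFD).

E80XX → F_EXX = 80 ksi.
t_e = 0.707 × 0.75 = 0.5302 in; L = 8 in.
Weld metal: φR_n = 0.75 × 0.6 × 80 × 0.5302 × 8 = 152.7 kips.
Base metal (shear rupture): φR_n = 0.75 × 0.6 × 58 × 0.875 × 8 = 182.7 kips.
Governing: weld metal.

φR_n ≈ 153 kips (weld metal governs)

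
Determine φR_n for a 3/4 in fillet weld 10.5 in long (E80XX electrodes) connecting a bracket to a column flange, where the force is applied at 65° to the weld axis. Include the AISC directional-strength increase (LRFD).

E80XX → F_EXX = 80 ksi.
t_e = 0.707 × 0.75 = 0.5302 in; A_we = 0.5302 × 10.5 = 5.568 in².
Directional factor: 1.0 + 0.5 sin^1.5(65°) = 1.431.
F_nw = 0.6 × 80 × 1.431 = 68.71 ksi.
φR_n = 0.75 × 68.71 × 5.568 = 286.9 kips.

φR_n ≈ 287 kips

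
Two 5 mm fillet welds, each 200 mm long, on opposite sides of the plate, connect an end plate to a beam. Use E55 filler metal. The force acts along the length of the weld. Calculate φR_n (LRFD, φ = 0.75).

φR_n ≈ 350 kN

E55XX → F_EXX = 550 MPa.
Effective throat t_e = 0.707 × 5 = 3.535 mm.
Total length L = 400 mm; A_we = 3.535 × 400 = 1414 mm².
F_nw = 0.6 F_EXX = 0.6 × 550 = 330 MPa.
φR_n = 0.75 × 330 × 1414 × 10⁻³ = 350 kN.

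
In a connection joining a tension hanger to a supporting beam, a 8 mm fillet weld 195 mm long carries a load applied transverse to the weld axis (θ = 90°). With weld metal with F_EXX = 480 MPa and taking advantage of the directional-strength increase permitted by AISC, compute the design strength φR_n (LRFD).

φR_n ≈ 357 kN

t_e = 0.707 × 8 = 5.656 mm; A_we = 5.656 × 195 = 1103 mm².
Directional factor: 1.0 + 0.5 sin^1.5(90°) = 1.5.
F_nw = 0.6 × 480 × 1.5 = 432 MPa.
φR_n = 0.75 × 432 × 1103 × 10⁻³ = 357.3 kN.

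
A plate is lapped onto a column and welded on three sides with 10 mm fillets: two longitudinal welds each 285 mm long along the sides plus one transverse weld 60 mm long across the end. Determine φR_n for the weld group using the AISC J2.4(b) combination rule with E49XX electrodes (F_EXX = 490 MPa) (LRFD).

t_e = 0.707 × 10 = 7.07 mm.
R_nwl = 0.6 × 490 × 7.07 × 570 × 10⁻³ = 1185 kN (longitudinal, 2 welds).
R_nwt = 0.6 × 490 × 7.07 × 60 × 10⁻³ = 124.7 kN (transverse, base value).
(i) R_nwl + R_nwt = 1310 kN; (ii) 0.85 R_nwl + 1.5 R_nwt = 1194 kN.
R_n = max = 1310 kN [governs: (i)]; φR_n = 982.1 kN.

φR_n ≈ 982 kN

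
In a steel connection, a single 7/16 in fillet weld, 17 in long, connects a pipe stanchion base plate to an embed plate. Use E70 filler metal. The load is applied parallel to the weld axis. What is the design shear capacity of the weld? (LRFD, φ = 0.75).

E70XX → F_EXX = 70 ksi.
Effective throat t_e = 0.707 × 0.4375 = 0.3093 in.
Total length L = 17 in; A_we = 0.3093 × 17 = 5.258 in².
F_nw = 0.6 F_EXX = 0.6 × 70 = 42 ksi.
φR_n = 0.75 × 42 × 5.258 = 165.6 kips.

φR_n ≈ 166 kips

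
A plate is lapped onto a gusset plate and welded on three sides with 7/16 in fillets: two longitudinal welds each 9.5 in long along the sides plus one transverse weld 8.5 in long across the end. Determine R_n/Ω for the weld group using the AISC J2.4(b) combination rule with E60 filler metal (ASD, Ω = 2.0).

R_n/Ω ≈ 161 kip

E60XX → F_EXX = 60 ksi.
t_e = 0.707 × 0.4375 = 0.3093 in.
R_nwl = 0.6 × 60 × 0.3093 × 19 = 211.6 kip (longitudinal, 2 welds).
R_nwt = 0.6 × 60 × 0.3093 × 8.5 = 94.65 kip (transverse, base value).
(i) R_nwl + R_nwt = 306.2 kip; (ii) 0.85 R_nwl + 1.5 R_nwt = 321.8 kip.
R_n = max = 321.8 kip [governs: (ii)]; R_n/Ω = 160.9 kip.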